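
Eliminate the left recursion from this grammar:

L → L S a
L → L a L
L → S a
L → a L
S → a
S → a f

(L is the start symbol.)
L → S a L'
L → a L L'
L' → S a L'
L' → a L L'
L' → ε
S → a
S → a f

L is directly left-recursive. The standard transformation for
  A → A α₁ | ... | A α_m | β₁ | ... | β_n
is
  A  → β₁ A' | ... | β_n A'
  A' → α₁ A' | ... | α_m A' | ε

L → S a becomes L → S a L'
L → a L becomes L → a L L'
L → L S a becomes L' → S a L'
L → L a L becomes L' → a L L'
Add L' → ε

Productions for other non-terminals are unchanged:
  S → a
  S → a f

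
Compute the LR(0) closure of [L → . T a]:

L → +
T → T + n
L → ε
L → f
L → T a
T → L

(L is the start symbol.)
{ [L → . +], [L → . T a], [L → . f], [L → .], [T → . L], [T → . T + n] }

Start with: [L → . T a]
  [L → . T a] has the dot before T: add [T → . T + n], [T → . L]
  [T → . L] has the dot before L: add [L → . +], [L → .], [L → . f]
No further items can be added.

CLOSURE = { [L → . +], [L → . T a], [L → . f], [L → .], [T → . L], [T → . T + n] }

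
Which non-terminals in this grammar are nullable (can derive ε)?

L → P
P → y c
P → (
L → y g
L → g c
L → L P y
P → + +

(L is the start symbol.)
There are no ε-productions, so no non-terminal can derive ε.
No non-terminals are nullable.

Answer: None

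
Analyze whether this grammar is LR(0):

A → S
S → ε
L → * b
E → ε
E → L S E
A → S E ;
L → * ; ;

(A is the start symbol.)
No. Shift-reduce conflict between [A → S .] and [L → . * ; ;]

Augment with A' → A and build the canonical LR(0) collection (I0 = CLOSURE({[A' → . A]}), then GOTO on every symbol after a dot until no new states appear). It has 12 states:
  I0: { [A → . S E ;], [A → . S], [A' → . A], [S → .] }  — reduce
  I1: { [A' → A .] }  — accept
  I2: { [A → S . E ;], [A → S .], [E → . L S E], [E → .], [L → . * ; ;], [L → . * b] }  — shift, 2 reduces
  I3: { [L → * . ; ;], [L → * . b] }  — shift
  I4: { [A → S E . ;] }  — shift
  I5: { [E → L . S E], [S → .] }  — reduce
  I6: { [E → . L S E], [E → .], [E → L S . E], [L → . * ; ;], [L → . * b] }  — shift, reduce
  I7: { [E → L S E .] }  — reduce
  I8: { [A → S E ; .] }  — reduce
  I9: { [L → * ; . ;] }  — shift
  I10: { [L → * b .] }  — reduce
  I11: { [L → * ; ; .] }  — reduce

Conflict in state I2:
  Shift-reduce conflict between [A → S .] and [L → . * ; ;]
So the grammar is NOT LR(0).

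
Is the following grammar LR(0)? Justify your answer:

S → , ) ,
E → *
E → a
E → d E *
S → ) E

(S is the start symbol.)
Yes, the grammar is LR(0)

Augment with S' → S and build the canonical LR(0) collection (I0 = CLOSURE({[S' → . S]}), then GOTO on every symbol after a dot until no new states appear). It has 12 states:
  I0: { [S → . ) E], [S → . , ) ,], [S' → . S] }  — shift
  I1: { [E → . *], [E → . a], [E → . d E *], [S → ) . E] }  — shift
  I2: { [S → , . ) ,] }  — shift
  I3: { [S' → S .] }  — accept
  I4: { [S → , ) . ,] }  — shift
  I5: { [S → , ) , .] }  — reduce
  I6: { [E → * .] }  — reduce
  I7: { [S → ) E .] }  — reduce
  I8: { [E → a .] }  — reduce
  I9: { [E → . *], [E → . a], [E → . d E *], [E → d . E *] }  — shift
  I10: { [E → d E . *] }  — shift
  I11: { [E → d E * .] }  — reduce

Every state is either a pure shift/goto state or contains exactly one complete item and nothing to shift — no conflicts. The grammar is LR(0).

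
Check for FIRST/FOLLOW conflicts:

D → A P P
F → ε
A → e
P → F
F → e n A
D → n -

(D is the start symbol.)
Yes. F → e n A with FOLLOW(F) on { 'e' }

A FIRST/FOLLOW conflict occurs when a non-terminal N has a nullable alternative N → β (β ⇒* ε) and another alternative N → α with FIRST(α) ∩ FOLLOW(N) ≠ ∅: on such a lookahead the parser cannot decide between expanding α and letting N vanish via β.

Nullable non-terminals: F, P.

F: nullable alternative(s) F → ε; FOLLOW(F) = { $, 'e' }
  F → ε: FIRST \ {ε} = { } — this is the only nullable alternative, skip
  F → e n A: FIRST \ {ε} = { 'e' } — overlaps FOLLOW(F) on { 'e' }: CONFLICT
P has a nullable alternative but only one production, so nothing to check.

A, D have no nullable alternative, so no FIRST/FOLLOW check is needed there.

So the grammar has 1 FIRST/FOLLOW conflict (marked CONFLICT above).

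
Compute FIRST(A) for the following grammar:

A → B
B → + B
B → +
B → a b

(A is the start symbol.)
{ '+', 'a' }

FIRST sets of the other non-terminals involved (by the same procedure, iterated to a fixed point):
  FIRST(B) = { '+', 'a' }

From A → B:
  - B is a non-terminal: add FIRST(B) \ {ε} = { '+', 'a' }
    B is not nullable, so stop

Collecting: FIRST(A) = { '+', 'a' }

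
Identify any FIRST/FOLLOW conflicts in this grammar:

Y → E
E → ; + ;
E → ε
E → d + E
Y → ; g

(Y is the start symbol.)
Nullable non-terminals: E, Y.
FIRST sets used below: FIRST(E) = { ';', 'd', ε }

E: nullable alternative(s) E → ε; FOLLOW(E) = { $ }
  E → ; + ;: FIRST \ {ε} = { ';' } — disjoint from FOLLOW(E)
  E → ε: FIRST \ {ε} = { } — this is the only nullable alternative, skip
  E → d + E: FIRST \ {ε} = { 'd' } — disjoint from FOLLOW(E)

Y: nullable alternative(s) Y → E; FOLLOW(Y) = { $ }
  Y → E: FIRST \ {ε} = { ';', 'd' } — this is the only nullable alternative, skip
  Y → ; g: FIRST \ {ε} = { ';' } — disjoint from FOLLOW(Y)

No FIRST/FOLLOW conflicts found.

Answer: No FIRST/FOLLOW conflicts.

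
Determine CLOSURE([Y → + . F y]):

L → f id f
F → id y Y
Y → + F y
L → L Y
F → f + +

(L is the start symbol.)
To compute CLOSURE, for each item [A → α.Bβ] where B is a non-terminal, add [B → .γ] for all productions B → γ; repeat for the newly added items until nothing changes.

Start with: [Y → + . F y]
  [Y → + . F y] has the dot before F: add [F → . id y Y], [F → . f + +]
No further items can be added.

CLOSURE = { [F → . f + +], [F → . id y Y], [Y → + . F y] }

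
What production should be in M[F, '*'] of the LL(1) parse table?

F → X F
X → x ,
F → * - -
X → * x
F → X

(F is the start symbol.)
To find M[F, '*'], we find productions for F where '*' is in the predict set (PREDICT(N → α) = (FIRST(α) \ {ε}) ∪ (FOLLOW(N) if α ⇒* ε)).

Relevant sets:
  FIRST(X) = { '*', 'x' }

F → X F: PREDICT = { '*', 'x' }
  '*' is in predict set, so this production goes in M[F, '*']
F → * - -: PREDICT = { '*' }
  '*' is in predict set, so this production goes in M[F, '*']
F → X: PREDICT = { '*', 'x' }
  '*' is in predict set, so this production goes in M[F, '*']

M[F, '*'] = F → X F, F → * - -, F → X  (a multiply-defined cell — the grammar is not LL(1))

Answer: F → X F, F → * - -, F → X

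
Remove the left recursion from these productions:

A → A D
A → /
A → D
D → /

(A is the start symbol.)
A → / A'
A → D A'
A' → D A'
A' → ε
D → /

A is directly left-recursive. The standard transformation for
  A → A α₁ | ... | A α_m | β₁ | ... | β_n
is
  A  → β₁ A' | ... | β_n A'
  A' → α₁ A' | ... | α_m A' | ε

A → / becomes A → / A'
A → D becomes A → D A'
A → A D becomes A' → D A'
Add A' → ε

Productions for other non-terminals are unchanged:
  D → /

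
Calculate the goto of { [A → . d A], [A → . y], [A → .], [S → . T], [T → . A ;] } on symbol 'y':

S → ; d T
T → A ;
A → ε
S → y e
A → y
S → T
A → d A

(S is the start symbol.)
GOTO(I, 'y') = CLOSURE({ [A → αX.β] : [A → α.Xβ] ∈ I, X = 'y' })

Items with dot before 'y', with the dot advanced:
  [A → . y] → [A → y .]
Closure adds nothing (no advanced item has the dot before a non-terminal).

GOTO = { [A → y .] }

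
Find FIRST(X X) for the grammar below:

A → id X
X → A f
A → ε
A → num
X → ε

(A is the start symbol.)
{ 'f', 'id', 'num', ε }

FIRST sets of the non-terminals involved (from the grammar, by fixed-point iteration):
  FIRST(X) = { 'f', 'id', 'num', ε }

To compute FIRST(X X), process the symbols left to right:
Symbol X is a non-terminal. Add FIRST(X) \ {ε} = { 'f', 'id', 'num' }
X is nullable (ε ∈ FIRST(X)), continue to the next symbol.
Symbol X is a non-terminal. Add FIRST(X) \ {ε} = { 'f', 'id', 'num' }
X is nullable (ε ∈ FIRST(X)), continue to the next symbol.
All symbols are nullable, so ε is in the result.
FIRST(X X) = { 'f', 'id', 'num', ε }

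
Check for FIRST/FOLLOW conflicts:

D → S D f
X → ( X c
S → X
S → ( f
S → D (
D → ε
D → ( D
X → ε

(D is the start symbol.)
Nullable non-terminals: D, S, X.
FIRST sets used below: FIRST(S) = { '(', 'f', ε }, FIRST(D) = { '(', 'f', ε }, FIRST(X) = { '(', ε }

D: nullable alternative(s) D → ε; FOLLOW(D) = { $, '(', 'f' }
  D → S D f: FIRST \ {ε} = { '(', 'f' } — overlaps FOLLOW(D) on { '(', 'f' }: CONFLICT
  D → ε: FIRST \ {ε} = { } — this is the only nullable alternative, skip
  D → ( D: FIRST \ {ε} = { '(' } — overlaps FOLLOW(D) on { '(' }: CONFLICT

S: nullable alternative(s) S → X; FOLLOW(S) = { '(', 'f' }
  S → X: FIRST \ {ε} = { '(' } — this is the only nullable alternative, skip
  S → ( f: FIRST \ {ε} = { '(' } — overlaps FOLLOW(S) on { '(' }: CONFLICT
  S → D (: FIRST \ {ε} = { '(', 'f' } — overlaps FOLLOW(S) on { '(', 'f' }: CONFLICT

X: nullable alternative(s) X → ε; FOLLOW(X) = { '(', 'c', 'f' }
  X → ( X c: FIRST \ {ε} = { '(' } — overlaps FOLLOW(X) on { '(' }: CONFLICT
  X → ε: FIRST \ {ε} = { } — this is the only nullable alternative, skip

So the grammar has 5 FIRST/FOLLOW conflicts (marked CONFLICT above).

Answer: Yes. D → S D f with FOLLOW(D) on { '(', 'f' }; D → '(' D with FOLLOW(D) on { '(' }; X → '(' X c with FOLLOW(X) on { '(' }; S → '(' f with FOLLOW(S) on { '(' }; S → D '(' with FOLLOW(S) on { '(', 'f' }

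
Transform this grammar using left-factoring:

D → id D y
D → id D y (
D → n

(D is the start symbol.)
Left-factoring transforms A → αβ₁ | αβ₂ into A → αA' and A' → β₁ | β₂
(α is the longest common prefix among the alternatives). Repeat until
no nonterminal has two alternatives with a common prefix.

Round 1: D has alternatives sharing prefix 'id D y'. Introduce D': D → id D y D'
  Add: D' → ε
  Add: D' → (

No remaining common prefixes — done.

Resulting grammar:
D → id D y D'
D' → ε
D' → (
D → n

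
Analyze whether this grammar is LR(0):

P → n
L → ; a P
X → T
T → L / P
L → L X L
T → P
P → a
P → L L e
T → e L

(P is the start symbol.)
Augment with P' → P and build the canonical LR(0) collection (I0 = CLOSURE({[P' → . P]}), then GOTO on every symbol after a dot until no new states appear). It has 19 states:
  I0: { [L → . ; a P], [L → . L X L], [P → . L L e], [P → . a], [P → . n], [P' → . P] }  — shift
  I1: { [L → ; . a P] }  — shift
  I2: { [L → . ; a P], [L → . L X L], [L → L . X L], [P → . L L e], [P → . a], [P → . n], [P → L . L e], [T → . L / P], [T → . P], [T → . e L], [X → . T] }  — shift
  I3: { [P' → P .] }  — accept
  I4: { [P → a .] }  — reduce
  I5: { [P → n .] }  — reduce
  I6: { [L → . ; a P], [L → . L X L], [L → L . X L], [P → . L L e], [P → . a], [P → . n], [P → L . L e], [P → L L . e], [T → . L / P], [T → . P], [T → . e L], [T → L . / P], [X → . T] }  — shift
  I7: { [T → P .] }  — reduce
  I8: { [X → T .] }  — reduce
  I9: { [L → . ; a P], [L → . L X L], [L → L X . L] }  — shift
  I10: { [L → . ; a P], [L → . L X L], [T → e . L] }  — shift
  I11: { [L → . ; a P], [L → . L X L], [L → L . X L], [P → . L L e], [P → . a], [P → . n], [T → . L / P], [T → . P], [T → . e L], [T → e L .], [X → . T] }  — shift, reduce
  I12: { [L → . ; a P], [L → . L X L], [L → L . X L], [P → . L L e], [P → . a], [P → . n], [P → L . L e], [T → . L / P], [T → . P], [T → . e L], [T → L . / P], [X → . T] }  — shift
  I13: { [L → . ; a P], [L → . L X L], [P → . L L e], [P → . a], [P → . n], [T → L / . P] }  — shift
  I14: { [T → L / P .] }  — reduce
  I15: { [L → . ; a P], [L → . L X L], [L → L . X L], [L → L X L .], [P → . L L e], [P → . a], [P → . n], [T → . L / P], [T → . P], [T → . e L], [X → . T] }  — shift, reduce
  I16: { [L → . ; a P], [L → . L X L], [P → L L e .], [T → e . L] }  — shift, reduce
  I17: { [L → . ; a P], [L → . L X L], [L → ; a . P], [P → . L L e], [P → . a], [P → . n] }  — shift
  I18: { [L → ; a P .] }  — reduce

Conflict in state I11:
  Shift-reduce conflict between [T → e L .] and [L → . ; a P]
So the grammar is NOT LR(0).

Answer: No. Shift-reduce conflict between [T → e L .] and [L → . ; a P]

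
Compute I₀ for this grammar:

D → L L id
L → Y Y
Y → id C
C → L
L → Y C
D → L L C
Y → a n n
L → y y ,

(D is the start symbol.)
{ [D → . L L C], [D → . L L id], [D' → . D], [L → . Y C], [L → . Y Y], [L → . y y ,], [Y → . a n n], [Y → . id C] }

First, augment the grammar with D' → D
I₀ = CLOSURE({ [D' → . D] }):
  [D' → . D] has the dot before D: add [D → . L L id], [D → . L L C]
  [D → . L L id] has the dot before L: add [L → . Y Y], [L → . Y C], [L → . y y ,]
  [L → . Y Y] has the dot before Y: add [Y → . id C], [Y → . a n n]
No further items can be added.

I₀ = { [D → . L L C], [D → . L L id], [D' → . D], [L → . Y C], [L → . Y Y], [L → . y y ,], [Y → . a n n], [Y → . id C] }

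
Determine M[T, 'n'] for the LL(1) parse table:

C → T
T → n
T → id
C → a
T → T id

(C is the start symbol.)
T → n, T → T id

To find M[T, 'n'], we find productions for T where 'n' is in the predict set (PREDICT(N → α) = (FIRST(α) \ {ε}) ∪ (FOLLOW(N) if α ⇒* ε)).

Relevant sets:
  FIRST(T) = { 'id', 'n' }

T → n: PREDICT = { 'n' }
  'n' is in predict set, so this production goes in M[T, 'n']
T → id: PREDICT = { 'id' }
T → T id: PREDICT = { 'id', 'n' }
  'n' is in predict set, so this production goes in M[T, 'n']

M[T, 'n'] = T → n, T → T id  (a multiply-defined cell — the grammar is not LL(1))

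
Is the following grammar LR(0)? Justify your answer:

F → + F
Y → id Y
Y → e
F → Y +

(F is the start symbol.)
Yes, the grammar is LR(0)

A grammar is LR(0) if no state in the canonical LR(0) collection has:
  - both a shift item (dot before a terminal) and a complete item (shift-reduce conflict), or
  - two or more complete items (reduce-reduce conflict; the accept item [F' → F .] counts as a complete item here).

Augment with F' → F and build the canonical LR(0) collection (I0 = CLOSURE({[F' → . F]}), then GOTO on every symbol after a dot until no new states appear). It has 9 states:
  I0: { [F → . + F], [F → . Y +], [F' → . F], [Y → . e], [Y → . id Y] }  — shift
  I1: { [F → + . F], [F → . + F], [F → . Y +], [Y → . e], [Y → . id Y] }  — shift
  I2: { [F' → F .] }  — accept
  I3: { [F → Y . +] }  — shift
  I4: { [Y → e .] }  — reduce
  I5: { [Y → . e], [Y → . id Y], [Y → id . Y] }  — shift
  I6: { [Y → id Y .] }  — reduce
  I7: { [F → Y + .] }  — reduce
  I8: { [F → + F .] }  — reduce

Every state is either a pure shift/goto state or contains exactly one complete item and nothing to shift — no conflicts. The grammar is LR(0).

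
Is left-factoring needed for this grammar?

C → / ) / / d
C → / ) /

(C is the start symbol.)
Yes, C has productions with common prefix '/ ) /'

Left-factoring is needed when two productions for the same non-terminal
share a common prefix on the right-hand side.

Productions for C:
  C → / ) / / d
  C → / ) /

Found common prefix '/ ) /' in productions for C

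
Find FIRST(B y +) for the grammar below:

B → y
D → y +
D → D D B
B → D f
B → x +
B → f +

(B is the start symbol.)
FIRST sets of the non-terminals involved (from the grammar, by fixed-point iteration):
  FIRST(B) = { 'f', 'x', 'y' }

To compute FIRST(B y +), process the symbols left to right:
Symbol B is a non-terminal. Add FIRST(B) \ {ε} = { 'f', 'x', 'y' }
B is not nullable (ε ∉ FIRST(B)), so stop here.
FIRST(B y +) = { 'f', 'x', 'y' }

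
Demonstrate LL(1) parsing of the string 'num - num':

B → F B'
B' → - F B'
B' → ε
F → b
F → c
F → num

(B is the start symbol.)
Stack is shown with the top on the left.

Stack     Input        Action
-----------------------------
B $       num - num $  output B → F B'
F B' $    num - num $  output F → num
num B' $  num - num $  match 'num'
B' $      - num $      output B' → - F B'
- F B' $  - num $      match '-'
F B' $    num $        output F → num
num B' $  num $        match 'num'
B' $      $            output B' → ε
$         $            accept

The string is accepted.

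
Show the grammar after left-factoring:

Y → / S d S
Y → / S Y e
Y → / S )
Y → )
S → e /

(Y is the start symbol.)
Y → / S Y'
Y' → d S
Y' → Y e
Y' → )
Y → )
S → e /

Left-factoring transforms A → αβ₁ | αβ₂ into A → αA' and A' → β₁ | β₂
(α is the longest common prefix among the alternatives). Repeat until
no nonterminal has two alternatives with a common prefix.

Round 1: Y has alternatives sharing prefix '/ S'. Introduce Y': Y → / S Y'
  Add: Y' → d S
  Add: Y' → Y e
  Add: Y' → )

No remaining common prefixes — done.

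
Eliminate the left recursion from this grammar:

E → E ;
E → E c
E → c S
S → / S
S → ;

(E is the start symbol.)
E is directly left-recursive. The standard transformation for
  A → A α₁ | ... | A α_m | β₁ | ... | β_n
is
  A  → β₁ A' | ... | β_n A'
  A' → α₁ A' | ... | α_m A' | ε

E → c S becomes E → c S E'
E → E ; becomes E' → ; E'
E → E c becomes E' → c E'
Add E' → ε

Productions for other non-terminals are unchanged:
  S → / S
  S → ;

Resulting grammar:
E → c S E'
E' → ; E'
E' → c E'
E' → ε
S → / S
S → ;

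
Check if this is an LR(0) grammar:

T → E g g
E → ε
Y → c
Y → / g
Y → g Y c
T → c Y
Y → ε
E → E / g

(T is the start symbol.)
A grammar is LR(0) if no state in the canonical LR(0) collection has:
  - both a shift item (dot before a terminal) and a complete item (shift-reduce conflict), or
  - two or more complete items (reduce-reduce conflict; the accept item [T' → T .] counts as a complete item here).

Augment with T' → T and build the canonical LR(0) collection (I0 = CLOSURE({[T' → . T]}), then GOTO on every symbol after a dot until no new states appear). It has 15 states:
  I0: { [E → . E / g], [E → .], [T → . E g g], [T → . c Y], [T' → . T] }  — shift, reduce
  I1: { [E → E . / g], [T → E . g g] }  — shift
  I2: { [T' → T .] }  — accept
  I3: { [T → c . Y], [Y → . / g], [Y → . c], [Y → . g Y c], [Y → .] }  — shift, reduce
  I4: { [Y → / . g] }  — shift
  I5: { [T → c Y .] }  — reduce
  I6: { [Y → c .] }  — reduce
  I7: { [Y → . / g], [Y → . c], [Y → . g Y c], [Y → .], [Y → g . Y c] }  — shift, reduce
  I8: { [Y → g Y . c] }  — shift
  I9: { [Y → g Y c .] }  — reduce
  I10: { [Y → / g .] }  — reduce
  I11: { [E → E / . g] }  — shift
  I12: { [T → E g . g] }  — shift
  I13: { [T → E g g .] }  — reduce
  I14: { [E → E / g .] }  — reduce

Conflict in state I0:
  Shift-reduce conflict between [E → .] and [T → . c Y]
So the grammar is NOT LR(0).

Answer: No. Shift-reduce conflict between [E → .] and [T → . c Y]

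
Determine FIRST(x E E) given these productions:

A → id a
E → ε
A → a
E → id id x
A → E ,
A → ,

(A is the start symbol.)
To compute FIRST(x E E), process the symbols left to right:
Symbol x is a terminal. Add 'x' and stop.
FIRST(x E E) = { 'x' }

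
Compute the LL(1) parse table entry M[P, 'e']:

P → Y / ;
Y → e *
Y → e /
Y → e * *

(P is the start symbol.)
To find M[P, 'e'], we find productions for P where 'e' is in the predict set (PREDICT(N → α) = (FIRST(α) \ {ε}) ∪ (FOLLOW(N) if α ⇒* ε)).

Relevant sets:
  FIRST(Y) = { 'e' }

P → Y / ;: PREDICT = { 'e' }
  'e' is in predict set, so this production goes in M[P, 'e']

M[P, 'e'] = P → Y / ;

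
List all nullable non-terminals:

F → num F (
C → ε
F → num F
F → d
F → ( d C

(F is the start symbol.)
{ 'C' }

ε-productions: C → ε
So C is immediately nullable.
No further non-terminal can be added: every production for the remaining non-terminals contains a terminal or a non-nullable non-terminal.
Nullable = { 'C' }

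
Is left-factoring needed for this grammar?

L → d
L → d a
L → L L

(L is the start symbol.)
Yes, L has productions with common prefix 'd'

Left-factoring is needed when two productions for the same non-terminal
share a common prefix on the right-hand side.

Productions for L:
  L → d
  L → d a
  L → L L

Found common prefix 'd' in productions for L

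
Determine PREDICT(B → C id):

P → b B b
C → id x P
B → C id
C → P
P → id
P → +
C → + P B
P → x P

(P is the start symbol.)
{ '+', 'b', 'id', 'x' }

PREDICT(B → C id) = (FIRST(RHS) \ {ε}) ∪ (FOLLOW(B) if ε ∈ FIRST(RHS), i.e. RHS ⇒* ε)
FIRST(C) = { '+', 'b', 'id', 'x' }
FIRST(C id) = { '+', 'b', 'id', 'x' }
ε ∉ FIRST(C id), so FOLLOW(B) is not added.
PREDICT(B → C id) = { '+', 'b', 'id', 'x' }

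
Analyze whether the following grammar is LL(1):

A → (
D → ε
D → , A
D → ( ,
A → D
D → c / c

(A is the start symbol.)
A grammar is LL(1) if for each non-terminal N with multiple productions, the predict sets of those productions are pairwise disjoint, where PREDICT(N → α) = (FIRST(α) \ {ε}) ∪ (FOLLOW(N) if α ⇒* ε).

Relevant sets:
  FIRST(D) = { '(', ',', 'c', ε }
  FOLLOW(A) = { $ }
  FOLLOW(D) = { $ }

For A:
  PREDICT(A → '(') = { '(' }
  PREDICT(A → D) = { $, '(', ',', 'c' }
For D:
  PREDICT(D → ε) = { $ }
  PREDICT(D → ',' A) = { ',' }
  PREDICT(D → '(' ',') = { '(' }
  PREDICT(D → c '/' c) = { 'c' }

Conflict found: Predict set conflict for A: { '(' }
The grammar is NOT LL(1).

Answer: No. Predict set conflict for A: { '(' }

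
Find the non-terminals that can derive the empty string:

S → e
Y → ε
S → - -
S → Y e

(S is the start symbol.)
A non-terminal is nullable if it can derive ε (the empty string): either it has an ε-production, or it has a production whose right-hand side consists entirely of nullable non-terminals.

ε-productions: Y → ε
So Y is immediately nullable.
No further non-terminal can be added: every production for the remaining non-terminals contains a terminal or a non-nullable non-terminal.
Nullable = { 'Y' }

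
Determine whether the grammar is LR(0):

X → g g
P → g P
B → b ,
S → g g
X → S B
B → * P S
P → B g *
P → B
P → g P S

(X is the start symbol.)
No. Reduce-reduce conflict: [S → g g .] and [X → g g .]

Augment with X' → X and build the canonical LR(0) collection (I0 = CLOSURE({[X' → . X]}), then GOTO on every symbol after a dot until no new states appear). It has 19 states:
  I0: { [S → . g g], [X → . S B], [X → . g g], [X' → . X] }  — shift
  I1: { [B → . * P S], [B → . b ,], [X → S . B] }  — shift
  I2: { [X' → X .] }  — accept
  I3: { [S → g . g], [X → g . g] }  — shift
  I4: { [S → g g .], [X → g g .] }  — 2 reduces
  I5: { [B → * . P S], [B → . * P S], [B → . b ,], [P → . B g *], [P → . B], [P → . g P S], [P → . g P] }  — shift
  I6: { [X → S B .] }  — reduce
  I7: { [B → b . ,] }  — shift
  I8: { [B → b , .] }  — reduce
  I9: { [P → B . g *], [P → B .] }  — shift, reduce
  I10: { [B → * P . S], [S → . g g] }  — shift
  I11: { [B → . * P S], [B → . b ,], [P → . B g *], [P → . B], [P → . g P S], [P → . g P], [P → g . P S], [P → g . P] }  — shift
  I12: { [P → g P . S], [P → g P .], [S → . g g] }  — shift, reduce
  I13: { [P → g P S .] }  — reduce
  I14: { [S → g . g] }  — shift
  I15: { [S → g g .] }  — reduce
  I16: { [B → * P S .] }  — reduce
  I17: { [P → B g . *] }  — shift
  I18: { [P → B g * .] }  — reduce

Conflict in state I4:
  Reduce-reduce conflict: [S → g g .] and [X → g g .]
So the grammar is NOT LR(0).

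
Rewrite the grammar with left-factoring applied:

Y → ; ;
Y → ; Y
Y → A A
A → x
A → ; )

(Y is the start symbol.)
Y → ; Y'
Y' → ;
Y' → Y
Y → A A
A → x
A → ; )

Left-factoring transforms A → αβ₁ | αβ₂ into A → αA' and A' → β₁ | β₂
(α is the longest common prefix among the alternatives). Repeat until
no nonterminal has two alternatives with a common prefix.

Round 1: Y has alternatives sharing prefix ';'. Introduce Y': Y → ; Y'
  Add: Y' → ;
  Add: Y' → Y

No remaining common prefixes — done.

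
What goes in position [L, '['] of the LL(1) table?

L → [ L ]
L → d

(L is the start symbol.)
L → [ L ]

To find M[L, '['], we find productions for L where '[' is in the predict set (PREDICT(N → α) = (FIRST(α) \ {ε}) ∪ (FOLLOW(N) if α ⇒* ε)).

L → [ L ]: PREDICT = { '[' }
  '[' is in predict set, so this production goes in M[L, '[']
L → d: PREDICT = { 'd' }

M[L, '['] = L → [ L ]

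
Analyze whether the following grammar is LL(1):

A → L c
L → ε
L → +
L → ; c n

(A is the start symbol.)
Yes, the grammar is LL(1).

A grammar is LL(1) if for each non-terminal N with multiple productions, the predict sets of those productions are pairwise disjoint, where PREDICT(N → α) = (FIRST(α) \ {ε}) ∪ (FOLLOW(N) if α ⇒* ε).

Relevant sets:
  FOLLOW(L) = { 'c' }

For L:
  PREDICT(L → ε) = { 'c' }
  PREDICT(L → '+') = { '+' }
  PREDICT(L → ';' c n) = { ';' }
A has a single production, so nothing to check there.

All predict sets are disjoint. The grammar IS LL(1).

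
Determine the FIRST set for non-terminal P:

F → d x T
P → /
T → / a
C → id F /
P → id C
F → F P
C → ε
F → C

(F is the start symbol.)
To compute FIRST(P), examine every production with P on the left-hand side, reading each right-hand side left to right until a non-nullable symbol is reached.

From P → /:
  - '/' is a terminal: add '/' and stop
From P → id C:
  - id is a terminal: add 'id' and stop

Collecting: FIRST(P) = { '/', 'id' }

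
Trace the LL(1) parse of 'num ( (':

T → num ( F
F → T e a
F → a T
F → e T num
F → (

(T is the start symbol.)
LL(1) parsing maintains a stack (initially the start symbol over $) and the input. At each step: if the stack top is a terminal, match it against the current input token; if it is a non-terminal N, replace it with the RHS of M[N, lookahead] (the unique production whose predict set contains the lookahead).

Stack is shown with the top on the left.

Stack      Input      Action
----------------------------
T $        num ( ( $  output T → num ( F
num ( F $  num ( ( $  match 'num'
( F $      ( ( $      match '('
F $        ( $        output F → (
( $        ( $        match '('
$          $          accept

The string is accepted.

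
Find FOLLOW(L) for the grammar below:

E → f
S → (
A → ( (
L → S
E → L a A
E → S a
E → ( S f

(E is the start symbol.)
{ 'a' }

To compute FOLLOW(L), find every occurrence of L on a right-hand side N → α L β: add FIRST(β) \ {ε}, and if β is empty or nullable also add FOLLOW(N). Iterate to a fixed point.

In E → L a A: L is followed by a A, add FIRST(a A) \ {ε} = { 'a' }

Taking the union: FOLLOW(L) = { 'a' }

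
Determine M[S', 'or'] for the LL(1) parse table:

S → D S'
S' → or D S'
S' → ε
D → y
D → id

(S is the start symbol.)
S' → or D S'

To find M[S', 'or'], we find productions for S' where 'or' is in the predict set (PREDICT(N → α) = (FIRST(α) \ {ε}) ∪ (FOLLOW(N) if α ⇒* ε)).

Relevant sets:
  FOLLOW(S') = { $ }

S' → or D S': PREDICT = { 'or' }
  'or' is in predict set, so this production goes in M[S', 'or']
S' → ε: PREDICT = { $ }

M[S', 'or'] = S' → or D S'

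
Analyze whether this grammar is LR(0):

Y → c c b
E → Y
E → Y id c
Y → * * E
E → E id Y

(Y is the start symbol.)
No. Shift-reduce conflict between [Y → * * E .] and [E → E . id Y]

A grammar is LR(0) if no state in the canonical LR(0) collection has:
  - both a shift item (dot before a terminal) and a complete item (shift-reduce conflict), or
  - two or more complete items (reduce-reduce conflict; the accept item [Y' → Y .] counts as a complete item here).

Augment with Y' → Y and build the canonical LR(0) collection (I0 = CLOSURE({[Y' → . Y]}), then GOTO on every symbol after a dot until no new states appear). It has 13 states:
  I0: { [Y → . * * E], [Y → . c c b], [Y' → . Y] }  — shift
  I1: { [Y → * . * E] }  — shift
  I2: { [Y' → Y .] }  — accept
  I3: { [Y → c . c b] }  — shift
  I4: { [Y → c c . b] }  — shift
  I5: { [Y → c c b .] }  — reduce
  I6: { [E → . E id Y], [E → . Y id c], [E → . Y], [Y → * * . E], [Y → . * * E], [Y → . c c b] }  — shift
  I7: { [E → E . id Y], [Y → * * E .] }  — shift, reduce
  I8: { [E → Y . id c], [E → Y .] }  — shift, reduce
  I9: { [E → Y id . c] }  — shift
  I10: { [E → Y id c .] }  — reduce
  I11: { [E → E id . Y], [Y → . * * E], [Y → . c c b] }  — shift
  I12: { [E → E id Y .] }  — reduce

Conflict in state I7:
  Shift-reduce conflict between [Y → * * E .] and [E → E . id Y]
So the grammar is NOT LR(0).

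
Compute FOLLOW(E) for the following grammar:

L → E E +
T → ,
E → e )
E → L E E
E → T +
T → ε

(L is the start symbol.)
In L → E E +: E is followed by E '+', add FIRST(E '+') \ {ε} = { '+', ',', 'e' }
In L → E E +: E is followed by '+', add FIRST('+') \ {ε} = { '+' }
In E → L E E: E is followed by E, add FIRST(E) \ {ε} = { '+', ',', 'e' }
In E → L E E: E is at the end; this adds FOLLOW(E) to itself — nothing new

Taking the union: FOLLOW(E) = { '+', ',', 'e' }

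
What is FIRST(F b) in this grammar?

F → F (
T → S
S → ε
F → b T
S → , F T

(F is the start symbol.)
FIRST sets of the non-terminals involved (from the grammar, by fixed-point iteration):
  FIRST(F) = { 'b' }

To compute FIRST(F b), process the symbols left to right:
Symbol F is a non-terminal. Add FIRST(F) \ {ε} = { 'b' }
F is not nullable (ε ∉ FIRST(F)), so stop here.
FIRST(F b) = { 'b' }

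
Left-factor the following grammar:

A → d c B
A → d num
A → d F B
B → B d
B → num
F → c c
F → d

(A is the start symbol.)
Left-factoring transforms A → αβ₁ | αβ₂ into A → αA' and A' → β₁ | β₂
(α is the longest common prefix among the alternatives). Repeat until
no nonterminal has two alternatives with a common prefix.

Round 1: A has alternatives sharing prefix 'd'. Introduce A': A → d A'
  Add: A' → c B
  Add: A' → num
  Add: A' → F B

No remaining common prefixes — done.

Resulting grammar:
A → d A'
A' → c B
A' → num
A' → F B
B → B d
B → num
F → c c
F → d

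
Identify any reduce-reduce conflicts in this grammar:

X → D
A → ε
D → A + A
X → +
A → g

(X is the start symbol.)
No reduce-reduce conflicts

A reduce-reduce conflict occurs when an LR(0) state has two complete items [A → α .] and [B → β .] — both call for a reduction, and with no lookahead the parser cannot choose between them.

Augment with X' → X and build the canonical LR(0) collection (I0 = CLOSURE({[X' → . X]}), then GOTO on every symbol after a dot until no new states appear). It has 8 states:
  I0: { [A → . g], [A → .], [D → . A + A], [X → . +], [X → . D], [X' → . X] }  — shift, reduce
  I1: { [X → + .] }  — reduce
  I2: { [D → A . + A] }  — shift
  I3: { [X → D .] }  — reduce
  I4: { [X' → X .] }  — accept
  I5: { [A → g .] }  — reduce
  I6: { [A → . g], [A → .], [D → A + . A] }  — shift, reduce
  I7: { [D → A + A .] }  — reduce

No state contains more than one complete item.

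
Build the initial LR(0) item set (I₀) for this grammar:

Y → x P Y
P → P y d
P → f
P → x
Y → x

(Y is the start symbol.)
First, augment the grammar with Y' → Y
I₀ = CLOSURE({ [Y' → . Y] }):
  [Y' → . Y] has the dot before Y: add [Y → . x P Y], [Y → . x]
No further items can be added.

I₀ = { [Y → . x P Y], [Y → . x], [Y' → . Y] }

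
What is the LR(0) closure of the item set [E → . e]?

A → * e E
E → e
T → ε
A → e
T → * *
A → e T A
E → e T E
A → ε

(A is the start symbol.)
{ [E → . e] }

Start with: [E → . e]
The dot precedes the terminal e, so nothing is added.

CLOSURE = { [E → . e] }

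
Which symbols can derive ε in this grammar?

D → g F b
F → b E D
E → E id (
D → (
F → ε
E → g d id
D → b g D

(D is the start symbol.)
ε-productions: F → ε
So F is immediately nullable.
No further non-terminal can be added: every production for the remaining non-terminals contains a terminal or a non-nullable non-terminal.
Nullable = { 'F' }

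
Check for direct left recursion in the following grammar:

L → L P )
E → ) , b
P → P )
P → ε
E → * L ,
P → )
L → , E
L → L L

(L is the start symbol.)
Yes, L, P are left-recursive

Direct left recursion occurs when N → N α for some non-terminal N (the right-hand side begins with the left-hand side itself).

L → L P ): LEFT RECURSIVE (starts with L)
E → ) , b: starts with ')'
P → P ): LEFT RECURSIVE (starts with P)
P → ε: starts with ε
E → * L ,: starts with '*'
P → ): starts with ')'
L → , E: starts with ','
L → L L: LEFT RECURSIVE (starts with L)

The grammar has direct left recursion on: L, P.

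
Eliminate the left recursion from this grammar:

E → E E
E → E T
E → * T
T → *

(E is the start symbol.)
E → * T E'
E' → E E'
E' → T E'
E' → ε
T → *

E is directly left-recursive. The standard transformation for
  A → A α₁ | ... | A α_m | β₁ | ... | β_n
is
  A  → β₁ A' | ... | β_n A'
  A' → α₁ A' | ... | α_m A' | ε

E → * T becomes E → * T E'
E → E E becomes E' → E E'
E → E T becomes E' → T E'
Add E' → ε

Productions for other non-terminals are unchanged:
  T → *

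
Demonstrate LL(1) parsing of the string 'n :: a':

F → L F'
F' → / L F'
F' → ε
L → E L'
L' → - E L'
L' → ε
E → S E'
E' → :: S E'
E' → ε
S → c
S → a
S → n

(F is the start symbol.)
Stack is shown with the top on the left.

Stack            Input     Action
---------------------------------
F $              n :: a $  output F → L F'
L F' $           n :: a $  output L → E L'
E L' F' $        n :: a $  output E → S E'
S E' L' F' $     n :: a $  output S → n
n E' L' F' $     n :: a $  match 'n'
E' L' F' $       :: a $    output E' → :: S E'
:: S E' L' F' $  :: a $    match '::'
S E' L' F' $     a $       output S → a
a E' L' F' $     a $       match 'a'
E' L' F' $       $         output E' → ε
L' F' $          $         output L' → ε
F' $             $         output F' → ε
$                $         accept

The string is accepted.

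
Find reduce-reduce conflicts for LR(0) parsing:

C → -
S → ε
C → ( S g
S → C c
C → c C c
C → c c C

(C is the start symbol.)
A reduce-reduce conflict occurs when an LR(0) state has two complete items [A → α .] and [B → β .] — both call for a reduction, and with no lookahead the parser cannot choose between them.

Augment with C' → C and build the canonical LR(0) collection (I0 = CLOSURE({[C' → . C]}), then GOTO on every symbol after a dot until no new states appear). It has 13 states:
  I0: { [C → . ( S g], [C → . -], [C → . c C c], [C → . c c C], [C' → . C] }  — shift
  I1: { [C → ( . S g], [C → . ( S g], [C → . -], [C → . c C c], [C → . c c C], [S → . C c], [S → .] }  — shift, reduce
  I2: { [C → - .] }  — reduce
  I3: { [C' → C .] }  — accept
  I4: { [C → . ( S g], [C → . -], [C → . c C c], [C → . c c C], [C → c . C c], [C → c . c C] }  — shift
  I5: { [C → c C . c] }  — shift
  I6: { [C → . ( S g], [C → . -], [C → . c C c], [C → . c c C], [C → c . C c], [C → c . c C], [C → c c . C] }  — shift
  I7: { [C → c C . c], [C → c c C .] }  — shift, reduce
  I8: { [C → c C c .] }  — reduce
  I9: { [S → C . c] }  — shift
  I10: { [C → ( S . g] }  — shift
  I11: { [C → ( S g .] }  — reduce
  I12: { [S → C c .] }  — reduce

No state contains more than one complete item.

Answer: No reduce-reduce conflicts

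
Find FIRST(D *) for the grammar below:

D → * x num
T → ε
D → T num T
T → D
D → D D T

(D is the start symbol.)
{ '*', 'num' }

FIRST sets of the non-terminals involved (from the grammar, by fixed-point iteration):
  FIRST(D) = { '*', 'num' }

To compute FIRST(D *), process the symbols left to right:
Symbol D is a non-terminal. Add FIRST(D) \ {ε} = { '*', 'num' }
D is not nullable (ε ∉ FIRST(D)), so stop here.
FIRST(D *) = { '*', 'num' }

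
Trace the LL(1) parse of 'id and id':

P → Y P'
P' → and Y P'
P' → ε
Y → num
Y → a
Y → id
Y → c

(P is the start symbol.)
LL(1) parsing maintains a stack (initially the start symbol over $) and the input. At each step: if the stack top is a terminal, match it against the current input token; if it is a non-terminal N, replace it with the RHS of M[N, lookahead] (the unique production whose predict set contains the lookahead).

Stack is shown with the top on the left.

Stack       Input        Action
-------------------------------
P $         id and id $  output P → Y P'
Y P' $      id and id $  output Y → id
id P' $     id and id $  match 'id'
P' $        and id $     output P' → and Y P'
and Y P' $  and id $     match 'and'
Y P' $      id $         output Y → id
id P' $     id $         match 'id'
P' $        $            output P' → ε
$           $            accept

The string is accepted.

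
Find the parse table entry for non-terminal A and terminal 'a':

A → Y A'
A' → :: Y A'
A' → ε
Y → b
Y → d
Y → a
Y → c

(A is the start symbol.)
A → Y A'

To find M[A, 'a'], we find productions for A where 'a' is in the predict set (PREDICT(N → α) = (FIRST(α) \ {ε}) ∪ (FOLLOW(N) if α ⇒* ε)).

Relevant sets:
  FIRST(Y) = { 'a', 'b', 'c', 'd' }

A → Y A': PREDICT = { 'a', 'b', 'c', 'd' }
  'a' is in predict set, so this production goes in M[A, 'a']

M[A, 'a'] = A → Y A'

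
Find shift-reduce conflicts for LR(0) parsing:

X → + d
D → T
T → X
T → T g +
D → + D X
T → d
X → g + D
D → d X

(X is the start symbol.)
Yes — I7: [D → T .] vs [T → T . g +]; I9: [T → d .] vs [X → . + d]; I14: [T → d .] vs [X → . + d]

Augment with X' → X and build the canonical LR(0) collection (I0 = CLOSURE({[X' → . X]}), then GOTO on every symbol after a dot until no new states appear). It has 17 states:
  I0: { [X → . + d], [X → . g + D], [X' → . X] }  — shift
  I1: { [X → + . d] }  — shift
  I2: { [X' → X .] }  — accept
  I3: { [X → g . + D] }  — shift
  I4: { [D → . + D X], [D → . T], [D → . d X], [T → . T g +], [T → . X], [T → . d], [X → . + d], [X → . g + D], [X → g + . D] }  — shift
  I5: { [D → + . D X], [D → . + D X], [D → . T], [D → . d X], [T → . T g +], [T → . X], [T → . d], [X → + . d], [X → . + d], [X → . g + D] }  — shift
  I6: { [X → g + D .] }  — reduce
  I7: { [D → T .], [T → T . g +] }  — shift, reduce
  I8: { [T → X .] }  — reduce
  I9: { [D → d . X], [T → d .], [X → . + d], [X → . g + D] }  — shift, reduce
  I10: { [D → d X .] }  — reduce
  I11: { [T → T g . +] }  — shift
  I12: { [T → T g + .] }  — reduce
  I13: { [D → + D . X], [X → . + d], [X → . g + D] }  — shift
  I14: { [D → d . X], [T → d .], [X → + d .], [X → . + d], [X → . g + D] }  — shift, 2 reduces
  I15: { [D → + D X .] }  — reduce
  I16: { [X → + d .] }  — reduce

I7 contains reduce item [D → T .] and shift item [T → T . g +] — shift-reduce conflict.
I9 contains reduce item [T → d .] and shift items [X → . + d], [X → . g + D] — shift-reduce conflict.
I14 contains reduce items [T → d .], [X → + d .] and shift items [X → . + d], [X → . g + D] — shift-reduce conflict.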